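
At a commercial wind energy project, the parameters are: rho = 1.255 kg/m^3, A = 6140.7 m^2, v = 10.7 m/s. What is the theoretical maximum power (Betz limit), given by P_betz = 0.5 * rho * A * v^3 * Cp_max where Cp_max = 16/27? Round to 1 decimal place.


The Betz coefficient Cp_max = 16/27 = 0.5926
v^3 = 10.7^3 = 1225.043
P_betz = 0.5 * rho * A * v^3 * Cp_max
P_betz = 0.5 * 1.255 * 6140.7 * 1225.043 * 0.5926
P_betz = 2797300.8 W

2797300.8


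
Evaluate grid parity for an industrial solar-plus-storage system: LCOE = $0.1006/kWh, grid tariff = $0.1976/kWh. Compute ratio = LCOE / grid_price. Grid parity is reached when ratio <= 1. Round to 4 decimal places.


Compare LCOE to grid price:
  LCOE = $0.1006/kWh, Grid price = $0.1976/kWh
  Ratio = LCOE / grid_price = 0.1006 / 0.1976 = 0.5091
  Grid parity achieved (ratio <= 1)? yes

0.5091


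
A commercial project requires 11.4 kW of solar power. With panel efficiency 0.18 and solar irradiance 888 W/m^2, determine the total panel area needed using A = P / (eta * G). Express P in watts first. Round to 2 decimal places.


Convert target power to watts: P = 11.4 * 1000 = 11400.0 W
Compute denominator: eta * G = 0.18 * 888 = 159.84
Required area A = P / (eta * G) = 11400.0 / 159.84
A = 71.32 m^2

71.32


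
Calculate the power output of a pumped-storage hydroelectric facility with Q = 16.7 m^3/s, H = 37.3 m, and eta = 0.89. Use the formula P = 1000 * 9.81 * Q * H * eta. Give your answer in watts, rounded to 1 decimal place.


Apply the hydropower formula P = rho * g * Q * H * eta
rho * g = 1000 * 9.81 = 9810.0
P = 9810.0 * 16.7 * 37.3 * 0.89
P = 5438564.9 W

5438564.9


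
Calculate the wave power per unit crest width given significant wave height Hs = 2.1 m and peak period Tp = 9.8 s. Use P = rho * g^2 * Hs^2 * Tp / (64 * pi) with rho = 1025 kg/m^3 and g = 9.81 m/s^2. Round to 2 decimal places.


Apply wave power formula:
  g^2 = 9.81^2 = 96.2361
  Hs^2 = 2.1^2 = 4.41
  Numerator = rho * g^2 * Hs^2 * Tp = 1025 * 96.2361 * 4.41 * 9.8 = 4263110.06
  Denominator = 64 * pi = 201.0619
  P = 4263110.06 / 201.0619 = 21202.97 W/m

21202.97


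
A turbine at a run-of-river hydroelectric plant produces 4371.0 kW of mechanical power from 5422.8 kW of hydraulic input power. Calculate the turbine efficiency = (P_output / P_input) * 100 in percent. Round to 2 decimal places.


Turbine efficiency = (output power / input power) * 100
eta = (4371.0 / 5422.8) * 100
eta = 80.60%

80.60


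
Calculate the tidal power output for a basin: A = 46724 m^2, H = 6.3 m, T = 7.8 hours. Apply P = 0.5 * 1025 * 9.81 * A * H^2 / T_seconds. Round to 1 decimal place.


Convert period to seconds: T = 7.8 * 3600 = 28080.0 s
H^2 = 6.3^2 = 39.69
P = 0.5 * rho * g * A * H^2 / T
P = 0.5 * 1025 * 9.81 * 46724 * 39.69 / 28080.0
P = 332037.3 W

332037.3


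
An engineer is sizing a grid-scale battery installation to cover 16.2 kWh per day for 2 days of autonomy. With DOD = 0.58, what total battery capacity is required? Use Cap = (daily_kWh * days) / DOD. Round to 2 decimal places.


Total energy needed = daily * days = 16.2 * 2 = 32.4 kWh
Account for depth of discharge:
  Cap = total_energy / DOD = 32.4 / 0.58
  Cap = 55.86 kWh

55.86


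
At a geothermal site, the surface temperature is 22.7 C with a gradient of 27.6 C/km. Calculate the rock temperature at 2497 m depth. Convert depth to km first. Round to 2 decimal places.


Convert depth to km: 2497 / 1000 = 2.497 km
Temperature increase = gradient * depth_km = 27.6 * 2.497 = 68.92 C
Temperature at depth = T_surface + delta_T = 22.7 + 68.92
T = 91.62 C

91.62


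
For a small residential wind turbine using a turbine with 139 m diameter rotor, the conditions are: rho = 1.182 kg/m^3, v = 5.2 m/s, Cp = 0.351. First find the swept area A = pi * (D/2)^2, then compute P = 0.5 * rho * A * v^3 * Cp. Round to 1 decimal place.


Step 1 -- Compute swept area:
  A = pi * (D/2)^2 = pi * (139/2)^2 = 15174.68 m^2
Step 2 -- Apply wind power equation:
  P = 0.5 * rho * A * v^3 * Cp
  v^3 = 5.2^3 = 140.608
  P = 0.5 * 1.182 * 15174.68 * 140.608 * 0.351
  P = 442612.9 W

442612.9


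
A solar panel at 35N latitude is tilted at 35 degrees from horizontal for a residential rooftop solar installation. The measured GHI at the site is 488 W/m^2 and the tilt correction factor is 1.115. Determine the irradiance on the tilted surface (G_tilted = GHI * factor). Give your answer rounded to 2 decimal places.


Identify the given values:
  GHI = 488 W/m^2, tilt correction factor = 1.115
Apply the formula G_tilted = GHI * factor:
  G_tilted = 488 * 1.115
  G_tilted = 544.12 W/m^2

544.12


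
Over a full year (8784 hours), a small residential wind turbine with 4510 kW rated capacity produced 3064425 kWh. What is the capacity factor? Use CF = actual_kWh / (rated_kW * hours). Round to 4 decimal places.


Capacity factor = actual output / maximum possible output
Maximum possible = rated * hours = 4510 * 8784 = 39615840 kWh
CF = 3064425 / 39615840
CF = 0.0774

0.0774


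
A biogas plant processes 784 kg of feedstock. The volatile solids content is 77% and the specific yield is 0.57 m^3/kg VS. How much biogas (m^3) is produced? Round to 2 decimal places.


Compute volatile solids:
  VS = mass * VS_fraction = 784 * 0.77 = 603.68 kg
Calculate biogas volume:
  Biogas = VS * specific_yield = 603.68 * 0.57
  Biogas = 344.10 m^3

344.10


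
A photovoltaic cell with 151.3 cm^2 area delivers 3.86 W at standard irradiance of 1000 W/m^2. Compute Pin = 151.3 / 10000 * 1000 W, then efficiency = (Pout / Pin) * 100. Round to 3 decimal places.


First compute the input power:
  Pin = area_cm2 / 10000 * G = 151.3 / 10000 * 1000 = 15.13 W
Then compute efficiency:
  Efficiency = (Pout / Pin) * 100 = (3.86 / 15.13) * 100
  Efficiency = 25.512%

25.512


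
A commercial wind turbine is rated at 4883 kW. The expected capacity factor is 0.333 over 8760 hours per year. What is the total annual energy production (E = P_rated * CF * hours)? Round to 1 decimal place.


Annual energy = rated_kW * capacity_factor * hours_per_year
Given: P_rated = 4883 kW, CF = 0.333, hours = 8760
E = 4883 * 0.333 * 8760
E = 14244101.6 kWh

14244101.6


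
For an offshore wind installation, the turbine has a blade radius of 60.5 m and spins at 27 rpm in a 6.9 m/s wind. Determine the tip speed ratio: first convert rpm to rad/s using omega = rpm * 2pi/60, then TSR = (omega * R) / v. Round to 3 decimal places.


Convert rotational speed to rad/s:
  omega = 27 * 2 * pi / 60 = 2.8274 rad/s
Compute tip speed:
  v_tip = omega * R = 2.8274 * 60.5 = 171.06 m/s
Tip speed ratio:
  TSR = v_tip / v_wind = 171.06 / 6.9 = 24.791

24.791


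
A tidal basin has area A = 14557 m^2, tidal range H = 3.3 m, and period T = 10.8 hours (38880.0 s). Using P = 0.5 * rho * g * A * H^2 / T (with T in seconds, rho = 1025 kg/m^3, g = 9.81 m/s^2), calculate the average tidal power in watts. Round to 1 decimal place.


Convert period to seconds: T = 10.8 * 3600 = 38880.0 s
H^2 = 3.3^2 = 10.89
P = 0.5 * rho * g * A * H^2 / T
P = 0.5 * 1025 * 9.81 * 14557 * 10.89 / 38880.0
P = 20499.2 W

20499.2


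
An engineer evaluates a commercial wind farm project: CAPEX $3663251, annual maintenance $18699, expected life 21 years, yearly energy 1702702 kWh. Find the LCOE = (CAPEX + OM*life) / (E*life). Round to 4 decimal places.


Total cost = CAPEX + OM * lifetime = 3663251 + 18699 * 21 = 3663251 + 392679 = 4055930
Total generation = annual * lifetime = 1702702 * 21 = 35756742 kWh
LCOE = 4055930 / 35756742
LCOE = 0.1134 $/kWh

0.1134


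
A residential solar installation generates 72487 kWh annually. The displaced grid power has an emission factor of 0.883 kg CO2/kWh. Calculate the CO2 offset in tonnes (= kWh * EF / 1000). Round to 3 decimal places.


CO2 offset in kg = generation * emission_factor
CO2 offset = 72487 * 0.883 = 64006.02 kg
Convert to tonnes:
  CO2 offset = 64006.02 / 1000 = 64.006 tonnes

64.006


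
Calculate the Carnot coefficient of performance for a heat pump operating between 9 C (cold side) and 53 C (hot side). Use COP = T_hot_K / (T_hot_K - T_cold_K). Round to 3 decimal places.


Convert to Kelvin:
  T_hot = 53 + 273.15 = 326.15 K
  T_cold = 9 + 273.15 = 282.15 K
Apply Carnot COP formula:
  COP = T_hot_K / (T_hot_K - T_cold_K) = 326.15 / 44.0
  COP = 7.413

7.413


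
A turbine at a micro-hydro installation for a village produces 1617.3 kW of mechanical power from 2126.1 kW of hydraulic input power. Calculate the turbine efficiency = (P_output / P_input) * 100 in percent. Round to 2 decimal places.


Turbine efficiency = (output power / input power) * 100
eta = (1617.3 / 2126.1) * 100
eta = 76.07%

76.07


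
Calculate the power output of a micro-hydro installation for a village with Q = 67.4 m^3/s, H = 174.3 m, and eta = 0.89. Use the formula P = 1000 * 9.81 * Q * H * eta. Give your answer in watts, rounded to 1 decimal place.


Apply the hydropower formula P = rho * g * Q * H * eta
rho * g = 1000 * 9.81 = 9810.0
P = 9810.0 * 67.4 * 174.3 * 0.89
P = 102569041.6 W

102569041.6


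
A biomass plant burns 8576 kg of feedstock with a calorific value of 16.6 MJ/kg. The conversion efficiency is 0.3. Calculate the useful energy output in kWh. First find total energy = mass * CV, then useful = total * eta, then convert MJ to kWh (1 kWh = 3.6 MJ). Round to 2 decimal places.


Total energy = mass * CV = 8576 * 16.6 = 142361.6 MJ
Useful energy = total * eta = 142361.6 * 0.3 = 42708.48 MJ
Convert to kWh: 42708.48 / 3.6
Useful energy = 11863.47 kWh

11863.47


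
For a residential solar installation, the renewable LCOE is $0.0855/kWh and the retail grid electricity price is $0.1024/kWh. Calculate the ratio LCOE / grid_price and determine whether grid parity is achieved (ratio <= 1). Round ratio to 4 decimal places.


Compare LCOE to grid price:
  LCOE = $0.0855/kWh, Grid price = $0.1024/kWh
  Ratio = LCOE / grid_price = 0.0855 / 0.1024 = 0.8350
  Grid parity achieved (ratio <= 1)? yes

0.8350


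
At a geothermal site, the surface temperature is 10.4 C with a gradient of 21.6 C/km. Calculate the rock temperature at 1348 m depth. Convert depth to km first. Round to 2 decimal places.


Convert depth to km: 1348 / 1000 = 1.348 km
Temperature increase = gradient * depth_km = 21.6 * 1.348 = 29.12 C
Temperature at depth = T_surface + delta_T = 10.4 + 29.12
T = 39.52 C

39.52


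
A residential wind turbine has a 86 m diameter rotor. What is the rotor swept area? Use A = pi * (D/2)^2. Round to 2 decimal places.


Compute the rotor radius:
  r = D / 2 = 86 / 2 = 43.0 m
Calculate swept area:
  A = pi * r^2 = pi * 43.0^2
  A = 5808.80 m^2

5808.80


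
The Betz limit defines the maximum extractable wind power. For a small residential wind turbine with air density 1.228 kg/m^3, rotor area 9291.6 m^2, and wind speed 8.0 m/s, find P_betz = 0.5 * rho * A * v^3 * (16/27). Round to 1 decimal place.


The Betz coefficient Cp_max = 16/27 = 0.5926
v^3 = 8.0^3 = 512.0
P_betz = 0.5 * rho * A * v^3 * Cp_max
P_betz = 0.5 * 1.228 * 9291.6 * 512.0 * 0.5926
P_betz = 1730952.1 W

1730952.1


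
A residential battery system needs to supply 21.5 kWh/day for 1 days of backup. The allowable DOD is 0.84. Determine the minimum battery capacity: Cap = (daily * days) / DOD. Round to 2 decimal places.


Total energy needed = daily * days = 21.5 * 1 = 21.5 kWh
Account for depth of discharge:
  Cap = total_energy / DOD = 21.5 / 0.84
  Cap = 25.60 kWh

25.60


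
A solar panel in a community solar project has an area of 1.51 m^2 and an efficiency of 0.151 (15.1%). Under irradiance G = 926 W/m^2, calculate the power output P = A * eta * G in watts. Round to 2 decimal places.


Use the solar power formula P = A * eta * G.
Given: A = 1.51 m^2, eta = 0.151, G = 926 W/m^2
P = 1.51 * 0.151 * 926
P = 211.14 W

211.14


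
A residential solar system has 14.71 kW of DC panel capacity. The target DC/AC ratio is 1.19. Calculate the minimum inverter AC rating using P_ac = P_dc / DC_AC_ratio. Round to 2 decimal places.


The inverter AC capacity is determined by the DC/AC ratio.
Given: P_dc = 14.71 kW, DC/AC ratio = 1.19
P_ac = P_dc / ratio = 14.71 / 1.19
P_ac = 12.36 kW

12.36


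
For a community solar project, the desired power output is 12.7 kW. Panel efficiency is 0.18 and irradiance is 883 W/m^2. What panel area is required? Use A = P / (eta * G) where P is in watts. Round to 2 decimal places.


Convert target power to watts: P = 12.7 * 1000 = 12700.0 W
Compute denominator: eta * G = 0.18 * 883 = 158.94
Required area A = P / (eta * G) = 12700.0 / 158.94
A = 79.90 m^2

79.90


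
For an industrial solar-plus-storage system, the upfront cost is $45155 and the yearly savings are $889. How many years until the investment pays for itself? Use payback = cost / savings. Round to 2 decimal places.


Simple payback period = initial cost / annual savings
Payback = 45155 / 889
Payback = 50.79 years

50.79


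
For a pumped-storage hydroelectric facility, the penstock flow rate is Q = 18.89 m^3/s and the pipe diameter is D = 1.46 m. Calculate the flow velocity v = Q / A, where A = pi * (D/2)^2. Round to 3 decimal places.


Compute pipe cross-sectional area:
  A = pi * (D/2)^2 = pi * (1.46/2)^2 = 1.6742 m^2
Calculate velocity:
  v = Q / A = 18.89 / 1.6742
  v = 11.283 m/s

11.283


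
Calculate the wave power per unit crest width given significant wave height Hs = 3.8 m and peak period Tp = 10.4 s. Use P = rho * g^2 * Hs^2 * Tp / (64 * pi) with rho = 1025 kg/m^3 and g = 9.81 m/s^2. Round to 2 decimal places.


Apply wave power formula:
  g^2 = 9.81^2 = 96.2361
  Hs^2 = 3.8^2 = 14.44
  Numerator = rho * g^2 * Hs^2 * Tp = 1025 * 96.2361 * 14.44 * 10.4 = 14813661.37
  Denominator = 64 * pi = 201.0619
  P = 14813661.37 / 201.0619 = 73677.11 W/m

73677.11


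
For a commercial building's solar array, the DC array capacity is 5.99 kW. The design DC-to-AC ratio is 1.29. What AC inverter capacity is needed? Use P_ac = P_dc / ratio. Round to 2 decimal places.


The inverter AC capacity is determined by the DC/AC ratio.
Given: P_dc = 5.99 kW, DC/AC ratio = 1.29
P_ac = P_dc / ratio = 5.99 / 1.29
P_ac = 4.64 kW

4.64


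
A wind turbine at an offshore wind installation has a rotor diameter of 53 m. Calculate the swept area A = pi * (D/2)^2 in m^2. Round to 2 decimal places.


Compute the rotor radius:
  r = D / 2 = 53 / 2 = 26.5 m
Calculate swept area:
  A = pi * r^2 = pi * 26.5^2
  A = 2206.18 m^2

2206.18


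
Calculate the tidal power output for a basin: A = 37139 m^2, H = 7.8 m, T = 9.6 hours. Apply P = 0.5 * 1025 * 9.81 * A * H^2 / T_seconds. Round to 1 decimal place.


Convert period to seconds: T = 9.6 * 3600 = 34560.0 s
H^2 = 7.8^2 = 60.84
P = 0.5 * rho * g * A * H^2 / T
P = 0.5 * 1025 * 9.81 * 37139 * 60.84 / 34560.0
P = 328706.7 W

328706.7


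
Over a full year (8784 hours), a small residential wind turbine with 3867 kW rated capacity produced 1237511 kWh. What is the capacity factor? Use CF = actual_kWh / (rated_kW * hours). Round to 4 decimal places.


Capacity factor = actual output / maximum possible output
Maximum possible = rated * hours = 3867 * 8784 = 33967728 kWh
CF = 1237511 / 33967728
CF = 0.0364

0.0364


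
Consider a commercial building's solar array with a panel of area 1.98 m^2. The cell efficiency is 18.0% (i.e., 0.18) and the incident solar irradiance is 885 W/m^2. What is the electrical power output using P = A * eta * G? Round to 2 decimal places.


Use the solar power formula P = A * eta * G.
Given: A = 1.98 m^2, eta = 0.18, G = 885 W/m^2
P = 1.98 * 0.18 * 885
P = 315.41 W

315.41


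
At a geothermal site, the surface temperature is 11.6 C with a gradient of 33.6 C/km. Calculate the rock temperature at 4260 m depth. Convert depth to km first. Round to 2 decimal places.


Convert depth to km: 4260 / 1000 = 4.26 km
Temperature increase = gradient * depth_km = 33.6 * 4.26 = 143.14 C
Temperature at depth = T_surface + delta_T = 11.6 + 143.14
T = 154.74 C

154.74


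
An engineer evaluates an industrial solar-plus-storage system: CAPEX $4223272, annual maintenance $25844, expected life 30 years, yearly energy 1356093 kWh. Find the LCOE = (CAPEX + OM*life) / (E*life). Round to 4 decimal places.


Total cost = CAPEX + OM * lifetime = 4223272 + 25844 * 30 = 4223272 + 775320 = 4998592
Total generation = annual * lifetime = 1356093 * 30 = 40682790 kWh
LCOE = 4998592 / 40682790
LCOE = 0.1229 $/kWh

0.1229


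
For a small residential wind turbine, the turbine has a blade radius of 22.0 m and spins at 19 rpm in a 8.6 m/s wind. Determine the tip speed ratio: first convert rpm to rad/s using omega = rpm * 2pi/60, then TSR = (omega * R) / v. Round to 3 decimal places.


Convert rotational speed to rad/s:
  omega = 19 * 2 * pi / 60 = 1.9897 rad/s
Compute tip speed:
  v_tip = omega * R = 1.9897 * 22.0 = 43.773 m/s
Tip speed ratio:
  TSR = v_tip / v_wind = 43.773 / 8.6 = 5.090

5.090


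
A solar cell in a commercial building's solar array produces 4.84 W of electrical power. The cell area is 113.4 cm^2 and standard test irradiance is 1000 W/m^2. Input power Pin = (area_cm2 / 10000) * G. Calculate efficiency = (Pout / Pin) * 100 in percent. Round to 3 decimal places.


First compute the input power:
  Pin = area_cm2 / 10000 * G = 113.4 / 10000 * 1000 = 11.34 W
Then compute efficiency:
  Efficiency = (Pout / Pin) * 100 = (4.84 / 11.34) * 100
  Efficiency = 42.681%

42.681


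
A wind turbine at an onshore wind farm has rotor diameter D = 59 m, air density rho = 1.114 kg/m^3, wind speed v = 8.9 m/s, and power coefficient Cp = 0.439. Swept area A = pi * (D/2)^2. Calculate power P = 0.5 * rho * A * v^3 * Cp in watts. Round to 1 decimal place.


Step 1 -- Compute swept area:
  A = pi * (D/2)^2 = pi * (59/2)^2 = 2733.97 m^2
Step 2 -- Apply wind power equation:
  P = 0.5 * rho * A * v^3 * Cp
  v^3 = 8.9^3 = 704.969
  P = 0.5 * 1.114 * 2733.97 * 704.969 * 0.439
  P = 471285.0 W

471285.0


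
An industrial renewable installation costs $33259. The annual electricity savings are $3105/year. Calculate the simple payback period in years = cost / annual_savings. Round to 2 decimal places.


Simple payback period = initial cost / annual savings
Payback = 33259 / 3105
Payback = 10.71 years

10.71


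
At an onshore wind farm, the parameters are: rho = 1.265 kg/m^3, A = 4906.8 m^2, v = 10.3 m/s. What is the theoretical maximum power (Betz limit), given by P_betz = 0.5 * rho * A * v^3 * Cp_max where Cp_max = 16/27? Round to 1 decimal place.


The Betz coefficient Cp_max = 16/27 = 0.5926
v^3 = 10.3^3 = 1092.727
P_betz = 0.5 * rho * A * v^3 * Cp_max
P_betz = 0.5 * 1.265 * 4906.8 * 1092.727 * 0.5926
P_betz = 2009679.4 W

2009679.4


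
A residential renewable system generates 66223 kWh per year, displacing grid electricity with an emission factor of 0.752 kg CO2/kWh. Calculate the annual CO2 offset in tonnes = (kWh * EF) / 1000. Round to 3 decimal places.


CO2 offset in kg = generation * emission_factor
CO2 offset = 66223 * 0.752 = 49799.7 kg
Convert to tonnes:
  CO2 offset = 49799.7 / 1000 = 49.800 tonnes

49.800


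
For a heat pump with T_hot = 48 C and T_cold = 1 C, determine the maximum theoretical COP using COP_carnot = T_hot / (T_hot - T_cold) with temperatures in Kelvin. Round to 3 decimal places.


Convert to Kelvin:
  T_hot = 48 + 273.15 = 321.15 K
  T_cold = 1 + 273.15 = 274.15 K
Apply Carnot COP formula:
  COP = T_hot_K / (T_hot_K - T_cold_K) = 321.15 / 47.0
  COP = 6.833

6.833


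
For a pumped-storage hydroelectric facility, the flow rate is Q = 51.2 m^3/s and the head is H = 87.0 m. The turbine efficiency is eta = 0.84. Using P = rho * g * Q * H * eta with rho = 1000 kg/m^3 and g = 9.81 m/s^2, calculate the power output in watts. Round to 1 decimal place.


Apply the hydropower formula P = rho * g * Q * H * eta
rho * g = 1000 * 9.81 = 9810.0
P = 9810.0 * 51.2 * 87.0 * 0.84
P = 36706037.8 W

36706037.8


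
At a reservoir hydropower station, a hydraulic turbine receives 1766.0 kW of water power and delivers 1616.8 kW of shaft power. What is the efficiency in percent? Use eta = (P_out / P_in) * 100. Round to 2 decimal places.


Turbine efficiency = (output power / input power) * 100
eta = (1616.8 / 1766.0) * 100
eta = 91.55%

91.55


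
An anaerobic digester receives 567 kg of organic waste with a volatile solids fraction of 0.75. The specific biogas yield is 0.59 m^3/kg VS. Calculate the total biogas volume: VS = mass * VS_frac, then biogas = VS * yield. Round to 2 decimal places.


Compute volatile solids:
  VS = mass * VS_fraction = 567 * 0.75 = 425.25 kg
Calculate biogas volume:
  Biogas = VS * specific_yield = 425.25 * 0.59
  Biogas = 250.90 m^3

250.90


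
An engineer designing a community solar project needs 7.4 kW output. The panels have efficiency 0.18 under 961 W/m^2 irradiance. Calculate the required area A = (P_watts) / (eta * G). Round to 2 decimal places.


Convert target power to watts: P = 7.4 * 1000 = 7400.0 W
Compute denominator: eta * G = 0.18 * 961 = 172.98
Required area A = P / (eta * G) = 7400.0 / 172.98
A = 42.78 m^2

42.78


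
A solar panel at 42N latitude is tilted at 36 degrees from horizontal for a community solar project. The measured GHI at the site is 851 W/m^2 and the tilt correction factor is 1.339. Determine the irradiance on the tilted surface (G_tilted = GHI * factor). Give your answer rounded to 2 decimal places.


Identify the given values:
  GHI = 851 W/m^2, tilt correction factor = 1.339
Apply the formula G_tilted = GHI * factor:
  G_tilted = 851 * 1.339
  G_tilted = 1139.49 W/m^2

1139.49


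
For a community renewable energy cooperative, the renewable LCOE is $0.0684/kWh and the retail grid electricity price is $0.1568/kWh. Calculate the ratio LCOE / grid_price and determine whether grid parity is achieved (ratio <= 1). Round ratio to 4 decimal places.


Compare LCOE to grid price:
  LCOE = $0.0684/kWh, Grid price = $0.1568/kWh
  Ratio = LCOE / grid_price = 0.0684 / 0.1568 = 0.4362
  Grid parity achieved (ratio <= 1)? yes

0.4362


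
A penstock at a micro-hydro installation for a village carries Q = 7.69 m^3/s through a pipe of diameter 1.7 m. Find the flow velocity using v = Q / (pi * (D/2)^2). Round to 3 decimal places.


Compute pipe cross-sectional area:
  A = pi * (D/2)^2 = pi * (1.7/2)^2 = 2.2698 m^2
Calculate velocity:
  v = Q / A = 7.69 / 2.2698
  v = 3.388 m/s

3.388


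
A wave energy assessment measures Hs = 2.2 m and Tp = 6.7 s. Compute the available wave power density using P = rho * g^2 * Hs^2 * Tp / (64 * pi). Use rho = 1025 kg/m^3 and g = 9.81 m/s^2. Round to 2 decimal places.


Apply wave power formula:
  g^2 = 9.81^2 = 96.2361
  Hs^2 = 2.2^2 = 4.84
  Numerator = rho * g^2 * Hs^2 * Tp = 1025 * 96.2361 * 4.84 * 6.7 = 3198762.86
  Denominator = 64 * pi = 201.0619
  P = 3198762.86 / 201.0619 = 15909.34 W/m

15909.34


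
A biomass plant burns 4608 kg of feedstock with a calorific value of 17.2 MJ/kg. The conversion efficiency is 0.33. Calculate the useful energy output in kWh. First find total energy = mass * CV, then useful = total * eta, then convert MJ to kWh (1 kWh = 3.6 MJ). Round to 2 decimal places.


Total energy = mass * CV = 4608 * 17.2 = 79257.6 MJ
Useful energy = total * eta = 79257.6 * 0.33 = 26155.01 MJ
Convert to kWh: 26155.01 / 3.6
Useful energy = 7265.28 kWh

7265.28


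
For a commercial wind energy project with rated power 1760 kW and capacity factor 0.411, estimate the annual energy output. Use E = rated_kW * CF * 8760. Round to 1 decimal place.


Annual energy = rated_kW * capacity_factor * hours_per_year
Given: P_rated = 1760 kW, CF = 0.411, hours = 8760
E = 1760 * 0.411 * 8760
E = 6336633.6 kWh

6336633.6


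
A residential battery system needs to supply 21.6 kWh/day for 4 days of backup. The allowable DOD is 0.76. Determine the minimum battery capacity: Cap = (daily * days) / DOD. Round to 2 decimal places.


Total energy needed = daily * days = 21.6 * 4 = 86.4 kWh
Account for depth of discharge:
  Cap = total_energy / DOD = 86.4 / 0.76
  Cap = 113.68 kWh

113.68


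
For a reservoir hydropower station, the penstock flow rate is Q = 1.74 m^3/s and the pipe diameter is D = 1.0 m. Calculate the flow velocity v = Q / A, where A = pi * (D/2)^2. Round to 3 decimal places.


Compute pipe cross-sectional area:
  A = pi * (D/2)^2 = pi * (1.0/2)^2 = 0.7854 m^2
Calculate velocity:
  v = Q / A = 1.74 / 0.7854
  v = 2.215 m/s

2.215


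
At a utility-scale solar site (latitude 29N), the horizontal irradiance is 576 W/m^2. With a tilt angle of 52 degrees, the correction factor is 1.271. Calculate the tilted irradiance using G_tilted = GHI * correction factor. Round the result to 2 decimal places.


Identify the given values:
  GHI = 576 W/m^2, tilt correction factor = 1.271
Apply the formula G_tilted = GHI * factor:
  G_tilted = 576 * 1.271
  G_tilted = 732.10 W/m^2

732.10


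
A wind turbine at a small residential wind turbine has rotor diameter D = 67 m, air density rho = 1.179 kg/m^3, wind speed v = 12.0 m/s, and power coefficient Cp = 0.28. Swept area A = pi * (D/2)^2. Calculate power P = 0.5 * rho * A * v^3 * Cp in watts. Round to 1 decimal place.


Step 1 -- Compute swept area:
  A = pi * (D/2)^2 = pi * (67/2)^2 = 3525.65 m^2
Step 2 -- Apply wind power equation:
  P = 0.5 * rho * A * v^3 * Cp
  v^3 = 12.0^3 = 1728.0
  P = 0.5 * 1.179 * 3525.65 * 1728.0 * 0.28
  P = 1005599.5 W

1005599.5


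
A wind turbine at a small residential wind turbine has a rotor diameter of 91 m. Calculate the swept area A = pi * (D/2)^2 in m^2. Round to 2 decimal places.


Compute the rotor radius:
  r = D / 2 = 91 / 2 = 45.5 m
Calculate swept area:
  A = pi * r^2 = pi * 45.5^2
  A = 6503.88 m^2

6503.88


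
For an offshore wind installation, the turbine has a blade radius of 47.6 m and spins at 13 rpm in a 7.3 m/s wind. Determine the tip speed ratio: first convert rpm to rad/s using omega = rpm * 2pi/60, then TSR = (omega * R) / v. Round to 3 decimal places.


Convert rotational speed to rad/s:
  omega = 13 * 2 * pi / 60 = 1.3614 rad/s
Compute tip speed:
  v_tip = omega * R = 1.3614 * 47.6 = 64.801 m/s
Tip speed ratio:
  TSR = v_tip / v_wind = 64.801 / 7.3 = 8.877

8.877


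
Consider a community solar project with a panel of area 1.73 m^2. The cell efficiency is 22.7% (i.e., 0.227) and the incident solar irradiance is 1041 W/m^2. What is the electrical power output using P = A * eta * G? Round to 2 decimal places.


Use the solar power formula P = A * eta * G.
Given: A = 1.73 m^2, eta = 0.227, G = 1041 W/m^2
P = 1.73 * 0.227 * 1041
P = 408.81 W

408.81


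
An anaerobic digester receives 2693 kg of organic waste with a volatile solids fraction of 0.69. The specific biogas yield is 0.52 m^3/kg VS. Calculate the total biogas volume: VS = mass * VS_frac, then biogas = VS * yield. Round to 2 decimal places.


Compute volatile solids:
  VS = mass * VS_fraction = 2693 * 0.69 = 1858.17 kg
Calculate biogas volume:
  Biogas = VS * specific_yield = 1858.17 * 0.52
  Biogas = 966.25 m^3

966.25


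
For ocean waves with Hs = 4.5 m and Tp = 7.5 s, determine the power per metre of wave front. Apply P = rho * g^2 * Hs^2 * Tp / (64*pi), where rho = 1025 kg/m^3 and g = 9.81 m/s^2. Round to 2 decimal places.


Apply wave power formula:
  g^2 = 9.81^2 = 96.2361
  Hs^2 = 4.5^2 = 20.25
  Numerator = rho * g^2 * Hs^2 * Tp = 1025 * 96.2361 * 20.25 * 7.5 = 14981254.13
  Denominator = 64 * pi = 201.0619
  P = 14981254.13 / 201.0619 = 74510.65 W/m

74510.65


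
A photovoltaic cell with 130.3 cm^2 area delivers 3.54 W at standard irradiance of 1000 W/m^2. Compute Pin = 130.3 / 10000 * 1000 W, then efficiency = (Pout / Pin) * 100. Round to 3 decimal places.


First compute the input power:
  Pin = area_cm2 / 10000 * G = 130.3 / 10000 * 1000 = 13.03 W
Then compute efficiency:
  Efficiency = (Pout / Pin) * 100 = (3.54 / 13.03) * 100
  Efficiency = 27.168%

27.168


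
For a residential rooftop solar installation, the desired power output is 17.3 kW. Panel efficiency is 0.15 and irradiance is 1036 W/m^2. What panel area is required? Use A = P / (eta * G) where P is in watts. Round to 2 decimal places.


Convert target power to watts: P = 17.3 * 1000 = 17300.0 W
Compute denominator: eta * G = 0.15 * 1036 = 155.4
Required area A = P / (eta * G) = 17300.0 / 155.4
A = 111.33 m^2

111.33


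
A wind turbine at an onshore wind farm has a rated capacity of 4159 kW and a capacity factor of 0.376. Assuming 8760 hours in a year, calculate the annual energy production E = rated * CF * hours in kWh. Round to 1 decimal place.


Annual energy = rated_kW * capacity_factor * hours_per_year
Given: P_rated = 4159 kW, CF = 0.376, hours = 8760
E = 4159 * 0.376 * 8760
E = 13698747.8 kWh

13698747.8


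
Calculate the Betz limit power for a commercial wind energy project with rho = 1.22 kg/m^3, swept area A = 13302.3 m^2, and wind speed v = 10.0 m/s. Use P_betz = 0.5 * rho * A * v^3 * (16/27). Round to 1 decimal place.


The Betz coefficient Cp_max = 16/27 = 0.5926
v^3 = 10.0^3 = 1000.0
P_betz = 0.5 * rho * A * v^3 * Cp_max
P_betz = 0.5 * 1.22 * 13302.3 * 1000.0 * 0.5926
P_betz = 4808535.1 W

4808535.1


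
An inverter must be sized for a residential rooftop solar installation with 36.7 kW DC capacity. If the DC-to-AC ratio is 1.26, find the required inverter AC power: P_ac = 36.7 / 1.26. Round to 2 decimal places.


The inverter AC capacity is determined by the DC/AC ratio.
Given: P_dc = 36.7 kW, DC/AC ratio = 1.26
P_ac = P_dc / ratio = 36.7 / 1.26
P_ac = 29.13 kW

29.13


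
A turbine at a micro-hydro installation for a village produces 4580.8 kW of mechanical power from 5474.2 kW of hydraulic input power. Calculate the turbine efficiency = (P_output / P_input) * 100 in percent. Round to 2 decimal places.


Turbine efficiency = (output power / input power) * 100
eta = (4580.8 / 5474.2) * 100
eta = 83.68%

83.68


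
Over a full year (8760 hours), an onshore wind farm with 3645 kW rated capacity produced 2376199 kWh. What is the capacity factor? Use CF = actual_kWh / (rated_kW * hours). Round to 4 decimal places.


Capacity factor = actual output / maximum possible output
Maximum possible = rated * hours = 3645 * 8760 = 31930200 kWh
CF = 2376199 / 31930200
CF = 0.0744

0.0744


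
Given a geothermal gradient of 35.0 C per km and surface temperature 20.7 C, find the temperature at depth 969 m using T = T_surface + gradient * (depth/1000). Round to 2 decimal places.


Convert depth to km: 969 / 1000 = 0.969 km
Temperature increase = gradient * depth_km = 35.0 * 0.969 = 33.92 C
Temperature at depth = T_surface + delta_T = 20.7 + 33.92
T = 54.62 C

54.62


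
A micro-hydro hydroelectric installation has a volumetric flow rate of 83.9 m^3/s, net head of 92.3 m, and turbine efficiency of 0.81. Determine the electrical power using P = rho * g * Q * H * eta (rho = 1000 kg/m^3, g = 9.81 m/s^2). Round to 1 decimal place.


Apply the hydropower formula P = rho * g * Q * H * eta
rho * g = 1000 * 9.81 = 9810.0
P = 9810.0 * 83.9 * 92.3 * 0.81
P = 61534360.0 W

61534360.0


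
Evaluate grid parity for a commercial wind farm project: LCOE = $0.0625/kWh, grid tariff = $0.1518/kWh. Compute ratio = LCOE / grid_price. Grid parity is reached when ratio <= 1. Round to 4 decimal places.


Compare LCOE to grid price:
  LCOE = $0.0625/kWh, Grid price = $0.1518/kWh
  Ratio = LCOE / grid_price = 0.0625 / 0.1518 = 0.4117
  Grid parity achieved (ratio <= 1)? yes

0.4117


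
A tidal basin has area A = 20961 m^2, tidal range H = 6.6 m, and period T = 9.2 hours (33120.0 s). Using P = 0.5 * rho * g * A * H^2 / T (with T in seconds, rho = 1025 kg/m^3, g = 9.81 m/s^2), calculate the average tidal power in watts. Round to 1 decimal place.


Convert period to seconds: T = 9.2 * 3600 = 33120.0 s
H^2 = 6.6^2 = 43.56
P = 0.5 * rho * g * A * H^2 / T
P = 0.5 * 1025 * 9.81 * 20961 * 43.56 / 33120.0
P = 138602.9 W

138602.9


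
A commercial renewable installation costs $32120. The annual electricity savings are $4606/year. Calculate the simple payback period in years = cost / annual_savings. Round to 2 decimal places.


Simple payback period = initial cost / annual savings
Payback = 32120 / 4606
Payback = 6.97 years

6.97


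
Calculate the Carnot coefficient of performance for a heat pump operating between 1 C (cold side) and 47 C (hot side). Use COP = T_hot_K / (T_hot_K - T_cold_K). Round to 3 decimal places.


Convert to Kelvin:
  T_hot = 47 + 273.15 = 320.15 K
  T_cold = 1 + 273.15 = 274.15 K
Apply Carnot COP formula:
  COP = T_hot_K / (T_hot_K - T_cold_K) = 320.15 / 46.0
  COP = 6.960

6.960


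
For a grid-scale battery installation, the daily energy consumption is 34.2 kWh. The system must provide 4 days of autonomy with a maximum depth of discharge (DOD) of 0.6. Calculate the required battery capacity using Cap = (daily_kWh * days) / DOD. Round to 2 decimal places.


Total energy needed = daily * days = 34.2 * 4 = 136.8 kWh
Account for depth of discharge:
  Cap = total_energy / DOD = 136.8 / 0.6
  Cap = 228.00 kWh

228.00


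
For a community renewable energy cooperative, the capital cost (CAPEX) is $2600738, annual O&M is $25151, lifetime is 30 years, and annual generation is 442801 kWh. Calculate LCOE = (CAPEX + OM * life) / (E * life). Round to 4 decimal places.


Total cost = CAPEX + OM * lifetime = 2600738 + 25151 * 30 = 2600738 + 754530 = 3355268
Total generation = annual * lifetime = 442801 * 30 = 13284030 kWh
LCOE = 3355268 / 13284030
LCOE = 0.2526 $/kWh

0.2526


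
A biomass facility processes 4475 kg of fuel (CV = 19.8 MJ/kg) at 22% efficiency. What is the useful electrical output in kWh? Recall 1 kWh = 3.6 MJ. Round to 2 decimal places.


Total energy = mass * CV = 4475 * 19.8 = 88605.0 MJ
Useful energy = total * eta = 88605.0 * 0.22 = 19493.1 MJ
Convert to kWh: 19493.1 / 3.6
Useful energy = 5414.75 kWh

5414.75


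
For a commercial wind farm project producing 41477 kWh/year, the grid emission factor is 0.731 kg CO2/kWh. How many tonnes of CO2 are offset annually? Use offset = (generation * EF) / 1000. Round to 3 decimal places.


CO2 offset in kg = generation * emission_factor
CO2 offset = 41477 * 0.731 = 30319.69 kg
Convert to tonnes:
  CO2 offset = 30319.69 / 1000 = 30.320 tonnes

30.320


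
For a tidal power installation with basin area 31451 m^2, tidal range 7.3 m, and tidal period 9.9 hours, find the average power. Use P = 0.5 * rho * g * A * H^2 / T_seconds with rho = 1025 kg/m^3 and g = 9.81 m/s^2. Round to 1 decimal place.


Convert period to seconds: T = 9.9 * 3600 = 35640.0 s
H^2 = 7.3^2 = 53.29
P = 0.5 * rho * g * A * H^2 / T
P = 0.5 * 1025 * 9.81 * 31451 * 53.29 / 35640.0
P = 236431.5 W

236431.5


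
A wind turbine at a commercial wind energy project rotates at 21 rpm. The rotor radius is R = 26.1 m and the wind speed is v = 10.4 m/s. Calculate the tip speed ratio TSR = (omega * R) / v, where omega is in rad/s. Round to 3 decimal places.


Convert rotational speed to rad/s:
  omega = 21 * 2 * pi / 60 = 2.1991 rad/s
Compute tip speed:
  v_tip = omega * R = 2.1991 * 26.1 = 57.397 m/s
Tip speed ratio:
  TSR = v_tip / v_wind = 57.397 / 10.4 = 5.519

5.519


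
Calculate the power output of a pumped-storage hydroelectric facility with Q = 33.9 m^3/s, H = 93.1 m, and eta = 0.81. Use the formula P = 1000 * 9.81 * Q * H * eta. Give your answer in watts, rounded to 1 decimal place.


Apply the hydropower formula P = rho * g * Q * H * eta
rho * g = 1000 * 9.81 = 9810.0
P = 9810.0 * 33.9 * 93.1 * 0.81
P = 25078606.7 W

25078606.7


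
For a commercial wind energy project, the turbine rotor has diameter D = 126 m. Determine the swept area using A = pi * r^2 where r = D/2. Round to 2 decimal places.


Compute the rotor radius:
  r = D / 2 = 126 / 2 = 63.0 m
Calculate swept area:
  A = pi * r^2 = pi * 63.0^2
  A = 12468.98 m^2

12468.98


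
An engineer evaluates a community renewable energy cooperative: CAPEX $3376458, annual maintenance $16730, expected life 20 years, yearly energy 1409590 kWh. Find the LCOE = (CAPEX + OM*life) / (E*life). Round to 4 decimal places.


Total cost = CAPEX + OM * lifetime = 3376458 + 16730 * 20 = 3376458 + 334600 = 3711058
Total generation = annual * lifetime = 1409590 * 20 = 28191800 kWh
LCOE = 3711058 / 28191800
LCOE = 0.1316 $/kWh

0.1316


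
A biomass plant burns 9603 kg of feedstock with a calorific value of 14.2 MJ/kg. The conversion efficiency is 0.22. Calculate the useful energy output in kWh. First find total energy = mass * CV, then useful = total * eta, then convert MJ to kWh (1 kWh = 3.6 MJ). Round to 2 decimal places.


Total energy = mass * CV = 9603 * 14.2 = 136362.6 MJ
Useful energy = total * eta = 136362.6 * 0.22 = 29999.77 MJ
Convert to kWh: 29999.77 / 3.6
Useful energy = 8333.27 kWh

8333.27


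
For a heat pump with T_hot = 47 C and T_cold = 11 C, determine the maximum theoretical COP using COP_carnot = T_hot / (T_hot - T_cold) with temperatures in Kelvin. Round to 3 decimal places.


Convert to Kelvin:
  T_hot = 47 + 273.15 = 320.15 K
  T_cold = 11 + 273.15 = 284.15 K
Apply Carnot COP formula:
  COP = T_hot_K / (T_hot_K - T_cold_K) = 320.15 / 36.0
  COP = 8.893

8.893


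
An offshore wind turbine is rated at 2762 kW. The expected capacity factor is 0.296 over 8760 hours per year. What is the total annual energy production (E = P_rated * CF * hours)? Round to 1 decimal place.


Annual energy = rated_kW * capacity_factor * hours_per_year
Given: P_rated = 2762 kW, CF = 0.296, hours = 8760
E = 2762 * 0.296 * 8760
E = 7161755.5 kWh

7161755.5


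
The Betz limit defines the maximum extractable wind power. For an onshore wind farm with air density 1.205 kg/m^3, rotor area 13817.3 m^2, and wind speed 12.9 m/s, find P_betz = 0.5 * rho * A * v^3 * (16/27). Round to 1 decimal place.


The Betz coefficient Cp_max = 16/27 = 0.5926
v^3 = 12.9^3 = 2146.689
P_betz = 0.5 * rho * A * v^3 * Cp_max
P_betz = 0.5 * 1.205 * 13817.3 * 2146.689 * 0.5926
P_betz = 10590234.8 W

10590234.8


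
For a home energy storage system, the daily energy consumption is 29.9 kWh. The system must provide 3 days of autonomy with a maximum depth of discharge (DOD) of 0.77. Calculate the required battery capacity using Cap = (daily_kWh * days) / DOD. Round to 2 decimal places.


Total energy needed = daily * days = 29.9 * 3 = 89.7 kWh
Account for depth of discharge:
  Cap = total_energy / DOD = 89.7 / 0.77
  Cap = 116.49 kWh

116.49


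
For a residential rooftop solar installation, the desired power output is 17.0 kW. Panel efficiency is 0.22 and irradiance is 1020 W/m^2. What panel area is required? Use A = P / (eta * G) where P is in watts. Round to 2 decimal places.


Convert target power to watts: P = 17.0 * 1000 = 17000.0 W
Compute denominator: eta * G = 0.22 * 1020 = 224.4
Required area A = P / (eta * G) = 17000.0 / 224.4
A = 75.76 m^2

75.76


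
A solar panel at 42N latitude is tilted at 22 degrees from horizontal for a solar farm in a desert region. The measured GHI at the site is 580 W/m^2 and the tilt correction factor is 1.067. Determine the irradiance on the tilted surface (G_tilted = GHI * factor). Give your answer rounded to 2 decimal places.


Identify the given values:
  GHI = 580 W/m^2, tilt correction factor = 1.067
Apply the formula G_tilted = GHI * factor:
  G_tilted = 580 * 1.067
  G_tilted = 618.86 W/m^2

618.86


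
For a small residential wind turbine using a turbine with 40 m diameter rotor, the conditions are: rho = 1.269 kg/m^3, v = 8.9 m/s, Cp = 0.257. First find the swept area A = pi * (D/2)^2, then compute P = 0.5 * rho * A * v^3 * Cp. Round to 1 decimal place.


Step 1 -- Compute swept area:
  A = pi * (D/2)^2 = pi * (40/2)^2 = 1256.64 m^2
Step 2 -- Apply wind power equation:
  P = 0.5 * rho * A * v^3 * Cp
  v^3 = 8.9^3 = 704.969
  P = 0.5 * 1.269 * 1256.64 * 704.969 * 0.257
  P = 144459.0 W

144459.0


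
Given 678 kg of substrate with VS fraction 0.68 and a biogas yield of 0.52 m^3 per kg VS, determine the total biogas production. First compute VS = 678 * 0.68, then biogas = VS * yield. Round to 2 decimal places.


Compute volatile solids:
  VS = mass * VS_fraction = 678 * 0.68 = 461.04 kg
Calculate biogas volume:
  Biogas = VS * specific_yield = 461.04 * 0.52
  Biogas = 239.74 m^3

239.74
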